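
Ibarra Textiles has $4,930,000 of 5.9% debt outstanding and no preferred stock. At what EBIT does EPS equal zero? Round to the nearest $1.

$290,870

Annual interest = 5.9% × $4,930,000 = $290,870.00.
With no preferred dividends, EPS = 0 when EBIT exactly covers interest, so the financial break-even EBIT is $290,870.00.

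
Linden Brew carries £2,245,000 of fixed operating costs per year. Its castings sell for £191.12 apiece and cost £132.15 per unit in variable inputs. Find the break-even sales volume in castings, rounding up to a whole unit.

Each unit contributes £191.12 − £132.15 = £58.97.
Units to break even: £2,245,000 ÷ £58.97 = 38,070.21, rounded up to 38,071.

38,071 castings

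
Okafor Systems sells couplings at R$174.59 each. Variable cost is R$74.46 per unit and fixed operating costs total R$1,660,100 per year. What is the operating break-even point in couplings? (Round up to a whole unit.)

Each unit contributes R$174.59 − R$74.46 = R$100.13.
Units to break even: R$1,660,100 ÷ R$100.13 = 16,579.45, rounded up to 16,580.

16,580 couplings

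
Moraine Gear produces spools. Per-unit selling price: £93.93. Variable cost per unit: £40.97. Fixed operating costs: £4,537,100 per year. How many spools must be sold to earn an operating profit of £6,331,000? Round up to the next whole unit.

Contribution margin per unit = £93.93 − £40.97 = £52.96.
Need Q such that Q × £52.96 − £4,537,100 = £6,331,000, i.e. Q = £10,868,100 / £52.96 = 205,213.37 → 205,214.

205,214 spools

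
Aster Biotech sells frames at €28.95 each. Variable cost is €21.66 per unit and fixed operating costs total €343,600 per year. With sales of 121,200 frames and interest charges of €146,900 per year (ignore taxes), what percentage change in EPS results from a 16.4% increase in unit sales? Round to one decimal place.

At 121,200 units, contribution = 121,200 × €7.29 = €883,548.00.
EBIT = €883,548.00 − €343,600 = €539,948.00.
Interest = €146,900.00, so EBIT − I = €393,048.00.
DCL = total CM / (EBIT − I) = €883,548.00 / €393,048.00 = 2.2479.
EPS therefore changes by 2.2479 × (+16.4%) = +36.9%.

+36.9%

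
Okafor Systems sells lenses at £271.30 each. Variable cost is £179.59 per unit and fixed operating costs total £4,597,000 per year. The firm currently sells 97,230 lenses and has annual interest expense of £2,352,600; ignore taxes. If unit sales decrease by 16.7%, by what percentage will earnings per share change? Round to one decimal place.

-75.7%

Total contribution margin = 97,230 × £91.71 = £8,916,963.30.
Subtracting fixed costs: EBIT = £8,916,963.30 − £4,597,000 = £4,319,963.30.
Interest = £2,352,600.00, so EBIT − I = £1,967,363.30.
Degree of combined leverage = contribution ÷ (EBIT − I) = £8,916,963.30 ÷ £1,967,363.30 = 4.5324.
EPS therefore changes by 4.5324 × (-16.7%) = -75.7%.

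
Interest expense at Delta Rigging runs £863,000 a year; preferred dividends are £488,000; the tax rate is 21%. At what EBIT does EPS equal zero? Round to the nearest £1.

Preferred dividends are paid after tax, so their pre-tax equivalent is £488,000 ÷ (1 − 0.21) = £617,721.52.
Financial break-even EBIT = interest + D_p ÷ (1 − t) = £863,000 + £617,721.52 = £1,480,721.52.

£1,480,722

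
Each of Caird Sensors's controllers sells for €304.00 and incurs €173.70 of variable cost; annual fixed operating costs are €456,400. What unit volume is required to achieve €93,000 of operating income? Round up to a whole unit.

4,217 controllers

Unit CM = price − variable cost = €304.00 − €173.70 = €130.30.
Units = (FC + target) / CM = (€456,400 + €93,000) / €130.30 = 4,216.42, so 4,217 controllers.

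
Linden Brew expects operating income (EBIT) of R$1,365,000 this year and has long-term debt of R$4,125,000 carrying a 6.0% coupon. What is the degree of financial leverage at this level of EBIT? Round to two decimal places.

1.22

Interest = R$247,500.00.
DFL = EBIT ÷ (EBIT − I) = R$1,365,000 ÷ (R$1,365,000 − R$247,500.00) = R$1,365,000 ÷ R$1,117,500.00 = 1.2215.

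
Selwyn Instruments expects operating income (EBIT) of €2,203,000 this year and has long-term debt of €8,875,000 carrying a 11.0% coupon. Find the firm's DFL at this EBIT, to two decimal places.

1.80

Interest = €976,250.00.
Degree of financial leverage = EBIT / (EBIT − interest) = €2,203,000 / €1,226,750.00 = 1.7958.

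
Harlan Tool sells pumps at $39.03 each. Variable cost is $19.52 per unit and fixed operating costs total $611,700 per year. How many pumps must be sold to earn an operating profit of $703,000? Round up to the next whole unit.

67,386 pumps

Each unit contributes $39.03 − $19.52 = $19.51.
Need Q such that Q × $19.51 − $611,700 = $703,000, i.e. Q = $1,314,700 / $19.51 = 67,385.96 → 67,386.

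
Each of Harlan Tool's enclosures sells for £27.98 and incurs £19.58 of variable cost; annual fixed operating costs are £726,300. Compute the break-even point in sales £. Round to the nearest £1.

£2,419,271

CM per unit = £27.98 − £19.58 = £8.40; CM ratio = £8.40 / £27.98 = 0.3002.
Break-even sales = FC ÷ CM ratio = £726,300 × £27.98 / £8.40 = £2,419,271.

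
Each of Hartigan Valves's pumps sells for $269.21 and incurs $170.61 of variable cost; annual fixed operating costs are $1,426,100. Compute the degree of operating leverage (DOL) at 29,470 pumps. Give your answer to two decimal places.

1.96

Total contribution margin = 29,470 × $98.60 = $2,905,742.00.
Operating income = contribution − fixed costs = $2,905,742.00 − $1,426,100 = $1,479,642.00.
Degree of operating leverage = $2,905,742.00 / $1,479,642.00 = 1.9638.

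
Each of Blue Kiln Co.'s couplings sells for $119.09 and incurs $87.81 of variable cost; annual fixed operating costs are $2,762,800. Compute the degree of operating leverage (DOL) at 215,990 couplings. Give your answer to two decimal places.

Contribution at this volume is 215,990 × $31.28 = $6,756,167.20.
Operating income = contribution − fixed costs = $6,756,167.20 − $2,762,800 = $3,993,367.20.
Degree of operating leverage = $6,756,167.20 / $3,993,367.20 = 1.6918.

1.69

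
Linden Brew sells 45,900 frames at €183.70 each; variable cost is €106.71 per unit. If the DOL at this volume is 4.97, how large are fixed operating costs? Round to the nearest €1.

€2,822,807

At 45,900 units, contribution = 45,900 × €76.99 = €3,533,841.00.
Since DOL = CM ÷ EBIT, EBIT = €3,533,841.00 ÷ 4.97 = €711,034.41.
Fixed costs = CM − EBIT = €3,533,841.00 − €711,034.41 = €2,822,807.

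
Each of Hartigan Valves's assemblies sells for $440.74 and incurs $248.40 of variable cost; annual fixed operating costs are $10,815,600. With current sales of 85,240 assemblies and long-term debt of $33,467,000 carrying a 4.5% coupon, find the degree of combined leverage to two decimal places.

4.02

At 85,240 units, contribution = 85,240 × $192.34 = $16,395,061.60.
Operating income = contribution − fixed costs = $16,395,061.60 − $10,815,600 = $5,579,461.60. Interest = $1,506,015.00.
DOL = $16,395,061.60 ÷ $5,579,461.60 = 2.9385; DFL = $5,579,461.60 ÷ $4,073,446.60 = 1.3697.
DCL = DOL × DFL = 2.9385 × 1.3697 = 4.0249.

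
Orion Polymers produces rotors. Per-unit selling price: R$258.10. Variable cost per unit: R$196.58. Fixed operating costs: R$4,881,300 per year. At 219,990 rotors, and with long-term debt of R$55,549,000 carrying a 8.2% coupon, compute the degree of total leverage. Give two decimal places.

3.30

Contribution at this volume is 219,990 × R$61.52 = R$13,533,784.80.
Operating income = contribution − fixed costs = R$13,533,784.80 − R$4,881,300 = R$8,652,484.80. Interest = R$4,555,018.00.
DOL = R$13,533,784.80 ÷ R$8,652,484.80 = 1.5642; DFL = R$8,652,484.80 ÷ R$4,097,466.80 = 2.1117.
Combined leverage = 1.5642 × 2.1117 = 3.3031.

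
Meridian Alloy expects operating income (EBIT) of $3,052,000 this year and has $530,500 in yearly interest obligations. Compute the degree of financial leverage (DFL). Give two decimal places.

Annual interest charges come to $530,500.00.
Degree of financial leverage = EBIT / (EBIT − interest) = $3,052,000 / $2,521,500.00 = 1.2104.

1.21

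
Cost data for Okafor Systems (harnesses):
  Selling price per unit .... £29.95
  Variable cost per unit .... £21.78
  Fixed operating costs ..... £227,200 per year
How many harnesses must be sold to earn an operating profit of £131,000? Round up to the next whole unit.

43,844 harnesses

Each unit contributes £29.95 − £21.78 = £8.17.
Required volume = (fixed costs + target profit) ÷ CM = (£227,200 + £131,000) ÷ £8.17 = 43,843.33, so 43,844 harnesses.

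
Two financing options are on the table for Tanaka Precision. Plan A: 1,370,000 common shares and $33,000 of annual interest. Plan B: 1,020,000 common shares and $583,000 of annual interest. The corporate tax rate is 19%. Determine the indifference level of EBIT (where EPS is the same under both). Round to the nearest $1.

At indifference, (EBIT − 33,000)(1 − t)/1,370,000 = (EBIT − 583,000)(1 − t)/1,020,000.
Cancelling (1 − t) and cross-multiplying: 1,020,000·(EBIT − 33,000) = 1,370,000·(EBIT − 583,000).
EBIT × (1,370,000 − 1,020,000) = 583,000 × 1,370,000 − 33,000 × 1,020,000 = 765,050,000,000, so EBIT = 765,050,000,000 ÷ 350,000 = 2,185,857.14.

$2,185,857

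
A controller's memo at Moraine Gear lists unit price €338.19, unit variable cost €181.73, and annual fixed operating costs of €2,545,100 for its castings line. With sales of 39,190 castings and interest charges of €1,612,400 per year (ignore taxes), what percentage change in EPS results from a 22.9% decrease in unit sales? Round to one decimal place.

-71.1%

At 39,190 units, contribution = 39,190 × €156.46 = €6,131,667.40.
EBIT = €6,131,667.40 − €2,545,100 = €3,586,567.40.
After interest of €1,612,400.00, pre-tax earnings = €1,974,167.40.
Degree of combined leverage = contribution ÷ (EBIT − I) = €6,131,667.40 ÷ €1,974,167.40 = 3.1060.
%ΔEPS = DCL × %ΔSales = 3.1060 × -22.9% = -71.1%.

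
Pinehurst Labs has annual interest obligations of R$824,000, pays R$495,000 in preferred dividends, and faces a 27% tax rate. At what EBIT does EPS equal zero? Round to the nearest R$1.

Preferred dividends are paid after tax, so their pre-tax equivalent is R$495,000 ÷ (1 − 0.27) = R$678,082.19.
Financial break-even EBIT = interest + D_p ÷ (1 − t) = R$824,000 + R$678,082.19 = R$1,502,082.19.

R$1,502,082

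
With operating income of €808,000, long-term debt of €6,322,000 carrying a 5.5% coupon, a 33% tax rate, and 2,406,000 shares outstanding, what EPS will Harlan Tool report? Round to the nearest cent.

Interest = €347,710.00, so EBT = €808,000 − €347,710.00 = €460,290.00.
After tax at 33%: net income = €460,290.00 × 0.67 = €308,394.30.
EPS = €308,394.30 ÷ 2,406,000 = €0.13.

€0.13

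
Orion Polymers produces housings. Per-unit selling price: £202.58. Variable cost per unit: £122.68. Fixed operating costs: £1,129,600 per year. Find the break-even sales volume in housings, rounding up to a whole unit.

Each unit contributes £202.58 − £122.68 = £79.90.
Break-even volume = fixed costs ÷ CM per unit = £1,129,600 ÷ £79.90 = 14,137.67, so 14,138 housings.

14,138 housings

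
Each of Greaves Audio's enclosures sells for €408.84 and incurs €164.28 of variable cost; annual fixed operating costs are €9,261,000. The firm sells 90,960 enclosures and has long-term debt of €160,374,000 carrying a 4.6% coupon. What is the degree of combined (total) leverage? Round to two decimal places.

Contribution at this volume is 90,960 × €244.56 = €22,245,177.60.
Operating income = contribution − fixed costs = €22,245,177.60 − €9,261,000 = €12,984,177.60. Interest = €7,377,204.00.
DOL = €22,245,177.60 ÷ €12,984,177.60 = 1.7133; DFL = €12,984,177.60 ÷ €5,606,973.60 = 2.3157.
DCL = DOL × DFL = 1.7133 × 2.3157 = 3.9675.

3.97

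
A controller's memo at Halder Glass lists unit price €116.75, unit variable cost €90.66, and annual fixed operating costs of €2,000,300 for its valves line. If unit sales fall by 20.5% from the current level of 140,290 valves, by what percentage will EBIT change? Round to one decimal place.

Total contribution margin = 140,290 × €26.09 = €3,660,166.10.
Subtracting fixed costs: EBIT = €3,660,166.10 − €2,000,300 = €1,659,866.10.
So DOL = total CM / EBIT = €3,660,166.10 / €1,659,866.10 = 2.2051.
So EBIT moves 2.2051 × (-20.5%) = -45.2%.

-45.2%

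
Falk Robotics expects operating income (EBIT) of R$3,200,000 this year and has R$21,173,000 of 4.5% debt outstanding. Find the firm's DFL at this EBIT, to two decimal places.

Annual interest charges come to R$952,785.00.
DFL = EBIT ÷ (EBIT − I) = R$3,200,000 ÷ (R$3,200,000 − R$952,785.00) = R$3,200,000 ÷ R$2,247,215.00 = 1.4240.

1.42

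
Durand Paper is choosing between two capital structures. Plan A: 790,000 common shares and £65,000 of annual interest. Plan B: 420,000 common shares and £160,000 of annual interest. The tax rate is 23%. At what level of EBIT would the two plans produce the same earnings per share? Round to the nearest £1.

£267,838

At indifference, (EBIT − 65,000)(1 − t)/790,000 = (EBIT − 160,000)(1 − t)/420,000.
Cancelling (1 − t) and cross-multiplying: 420,000·(EBIT − 65,000) = 790,000·(EBIT − 160,000).
Solving, EBIT = (160,000·790,000 − 65,000·420,000) / (790,000 − 420,000) = 99,100,000,000 / 370,000 = 267,837.84.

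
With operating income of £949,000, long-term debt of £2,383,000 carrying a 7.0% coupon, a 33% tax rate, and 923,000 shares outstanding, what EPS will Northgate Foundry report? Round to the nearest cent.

£0.57

Interest = £166,810.00, so EBT = £949,000 − £166,810.00 = £782,190.00.
After tax at 33%: net income = £782,190.00 × 0.67 = £524,067.30.
Per share: £524,067.30 / 923,000 shares = £0.57.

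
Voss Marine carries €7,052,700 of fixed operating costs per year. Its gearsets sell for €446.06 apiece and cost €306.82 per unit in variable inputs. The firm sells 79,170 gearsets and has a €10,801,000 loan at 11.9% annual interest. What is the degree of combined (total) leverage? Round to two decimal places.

At 79,170 units, contribution = 79,170 × €139.24 = €11,023,630.80.
Subtracting fixed costs: EBIT = €11,023,630.80 − €7,052,700 = €3,970,930.80. Interest = €1,285,319.00.
DOL = €11,023,630.80 ÷ €3,970,930.80 = 2.7761; DFL = €3,970,930.80 ÷ €2,685,611.80 = 1.4786.
Combined leverage = 2.7761 × 1.4786 = 4.1047.

4.10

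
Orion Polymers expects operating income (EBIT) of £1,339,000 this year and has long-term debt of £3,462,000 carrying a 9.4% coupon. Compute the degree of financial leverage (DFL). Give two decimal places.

1.32

Interest = £325,428.00.
Degree of financial leverage = EBIT / (EBIT − interest) = £1,339,000 / £1,013,572.00 = 1.3211.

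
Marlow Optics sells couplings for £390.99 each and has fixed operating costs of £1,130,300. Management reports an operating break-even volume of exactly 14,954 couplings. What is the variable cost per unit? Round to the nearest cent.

£315.40

At break-even, FC = Q × (P − VC), so P − VC = £1,130,300 ÷ 14,954 = £75.5851.
Variable cost per unit = £390.99 − £75.5851 = £315.40.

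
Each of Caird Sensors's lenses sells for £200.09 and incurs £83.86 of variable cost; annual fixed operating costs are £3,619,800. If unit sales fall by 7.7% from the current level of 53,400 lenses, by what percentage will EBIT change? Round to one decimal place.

At 53,400 units, contribution = 53,400 × £116.23 = £6,206,682.00.
EBIT = £6,206,682.00 − £3,619,800 = £2,586,882.00.
DOL = contribution ÷ EBIT = £6,206,682.00 ÷ £2,586,882.00 = 2.3993.
So EBIT moves 2.3993 × (-7.7%) = -18.5%.

-18.5%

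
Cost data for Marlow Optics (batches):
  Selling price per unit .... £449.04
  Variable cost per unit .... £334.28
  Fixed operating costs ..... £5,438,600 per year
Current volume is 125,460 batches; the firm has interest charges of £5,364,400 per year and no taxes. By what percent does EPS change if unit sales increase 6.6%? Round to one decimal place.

+26.4%

Total contribution margin = 125,460 × £114.76 = £14,397,789.60.
EBIT = £14,397,789.60 − £5,438,600 = £8,959,189.60.
After interest of £5,364,400.00, pre-tax earnings = £3,594,789.60.
DCL = total CM / (EBIT − I) = £14,397,789.60 / £3,594,789.60 = 4.0052.
EPS therefore changes by 4.0052 × (+6.6%) = +26.4%.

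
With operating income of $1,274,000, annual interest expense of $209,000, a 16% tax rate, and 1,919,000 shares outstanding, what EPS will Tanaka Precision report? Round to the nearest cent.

$0.47

Interest = $209,000.00, so EBT = $1,274,000 − $209,000.00 = $1,065,000.00.
After tax at 16%: net income = $1,065,000.00 × 0.84 = $894,600.00.
EPS = $894,600.00 ÷ 1,919,000 = $0.47.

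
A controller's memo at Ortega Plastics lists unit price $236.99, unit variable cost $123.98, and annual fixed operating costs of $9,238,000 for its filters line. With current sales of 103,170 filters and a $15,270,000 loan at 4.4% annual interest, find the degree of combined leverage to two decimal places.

Total contribution margin = 103,170 × $113.01 = $11,659,241.70.
Operating income = contribution − fixed costs = $11,659,241.70 − $9,238,000 = $2,421,241.70. Interest = $671,880.00, so EBIT − I = $1,749,361.70.
Degree of total leverage = total CM / (EBIT − interest) = $11,659,241.70 / $1,749,361.70 = 6.6649.

6.66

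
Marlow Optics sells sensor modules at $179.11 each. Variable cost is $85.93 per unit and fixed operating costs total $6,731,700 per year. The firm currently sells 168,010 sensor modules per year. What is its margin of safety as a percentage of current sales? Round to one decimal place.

Unit CM = price − variable cost = $179.11 − $85.93 = $93.18. Break-even units = $6,731,700 ÷ $93.18 = 72,244.04; break-even revenue = 72,244.04 × $179.11 = $12,939,630.68.
Actual sales revenue = 168,010 × $179.11 = $30,092,271.10.
Margin of safety = ($30,092,271.10 − $12,939,630.68) ÷ $30,092,271.10 = 57.0%.

57.0%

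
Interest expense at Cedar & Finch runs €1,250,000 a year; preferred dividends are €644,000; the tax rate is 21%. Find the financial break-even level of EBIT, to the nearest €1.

Grossing the preferred dividend up to pre-tax terms: €644,000 / (1 − 0.21) = €815,189.87.
EPS = 0 when EBIT covers interest plus the pre-tax preferred burden: €1,250,000 + €815,189.87 = €2,065,189.87.

€2,065,190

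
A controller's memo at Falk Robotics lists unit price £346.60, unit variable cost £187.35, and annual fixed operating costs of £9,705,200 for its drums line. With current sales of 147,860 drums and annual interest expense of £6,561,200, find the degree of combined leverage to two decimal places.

3.23

Total contribution margin = 147,860 × £159.25 = £23,546,705.00.
Subtracting fixed costs: EBIT = £23,546,705.00 − £9,705,200 = £13,841,505.00. Interest = £6,561,200.00, so EBIT − I = £7,280,305.00.
DCL = contribution ÷ (EBIT − I) = £23,546,705.00 ÷ £7,280,305.00 = 3.2343.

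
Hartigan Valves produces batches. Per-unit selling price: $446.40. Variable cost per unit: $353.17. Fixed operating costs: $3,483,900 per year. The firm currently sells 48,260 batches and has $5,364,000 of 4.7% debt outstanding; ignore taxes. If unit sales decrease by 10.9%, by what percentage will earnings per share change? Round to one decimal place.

-64.3%

Total contribution margin = 48,260 × $93.23 = $4,499,279.80.
Subtracting fixed costs: EBIT = $4,499,279.80 − $3,483,900 = $1,015,379.80.
After interest of $252,108.00, pre-tax earnings = $763,271.80.
DCL = total CM / (EBIT − I) = $4,499,279.80 / $763,271.80 = 5.8947.
%ΔEPS = DCL × %ΔSales = 5.8947 × -10.9% = -64.3%.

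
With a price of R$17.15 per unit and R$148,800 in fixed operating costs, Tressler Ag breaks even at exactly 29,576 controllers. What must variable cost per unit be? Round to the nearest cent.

R$12.12

At break-even, FC = Q × (P − VC), so P − VC = R$148,800 ÷ 29,576 = R$5.0311.
Hence VC = price − CM = R$17.15 − R$5.0311 = R$12.12.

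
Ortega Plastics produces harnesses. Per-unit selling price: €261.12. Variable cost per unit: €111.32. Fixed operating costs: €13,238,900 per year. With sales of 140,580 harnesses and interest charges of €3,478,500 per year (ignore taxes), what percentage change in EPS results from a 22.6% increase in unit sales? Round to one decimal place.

At 140,580 units, contribution = 140,580 × €149.80 = €21,058,884.00.
Operating income = contribution − fixed costs = €21,058,884.00 − €13,238,900 = €7,819,984.00.
Interest = €3,478,500.00, so EBIT − I = €4,341,484.00.
DCL = total CM / (EBIT − I) = €21,058,884.00 / €4,341,484.00 = 4.8506.
%ΔEPS = DCL × %ΔSales = 4.8506 × +22.6% = +109.6%.

+109.6%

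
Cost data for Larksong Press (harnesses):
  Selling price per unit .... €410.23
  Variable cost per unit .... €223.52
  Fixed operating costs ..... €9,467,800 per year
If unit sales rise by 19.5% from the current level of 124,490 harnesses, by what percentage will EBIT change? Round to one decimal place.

+32.9%

Total contribution margin = 124,490 × €186.71 = €23,243,527.90.
EBIT = €23,243,527.90 − €9,467,800 = €13,775,727.90.
So DOL = total CM / EBIT = €23,243,527.90 / €13,775,727.90 = 1.6873.
%ΔEBIT = DOL × %ΔSales = 1.6873 × +19.5% = +32.9%.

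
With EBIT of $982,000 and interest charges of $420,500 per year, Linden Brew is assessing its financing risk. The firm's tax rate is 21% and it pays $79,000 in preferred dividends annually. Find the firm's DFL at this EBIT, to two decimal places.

2.13

Annual interest charges come to $420,500.00.
Pre-tax preferred-dividend burden = $79,000 ÷ (1 − 0.21) = $100,000.00.
DFL = EBIT ÷ [EBIT − I − D_p/(1−t)] = $982,000 ÷ [$982,000 − $420,500.00 − $100,000.00] = $982,000 ÷ $461,500.00 = 2.1278.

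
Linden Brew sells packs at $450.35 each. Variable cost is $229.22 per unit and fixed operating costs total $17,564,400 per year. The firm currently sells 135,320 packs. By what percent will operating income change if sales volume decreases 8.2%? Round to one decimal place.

Contribution at this volume is 135,320 × $221.13 = $29,923,311.60.
EBIT = $29,923,311.60 − $17,564,400 = $12,358,911.60.
So DOL = total CM / EBIT = $29,923,311.60 / $12,358,911.60 = 2.4212.
%ΔEBIT = DOL × %ΔSales = 2.4212 × -8.2% = -19.9%.

-19.9%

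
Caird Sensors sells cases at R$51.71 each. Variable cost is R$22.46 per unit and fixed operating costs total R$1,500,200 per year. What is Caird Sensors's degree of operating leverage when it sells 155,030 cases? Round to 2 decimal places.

1.49

Contribution at this volume is 155,030 × R$29.25 = R$4,534,627.50.
EBIT = R$4,534,627.50 − R$1,500,200 = R$3,034,427.50.
Degree of operating leverage = R$4,534,627.50 / R$3,034,427.50 = 1.4944.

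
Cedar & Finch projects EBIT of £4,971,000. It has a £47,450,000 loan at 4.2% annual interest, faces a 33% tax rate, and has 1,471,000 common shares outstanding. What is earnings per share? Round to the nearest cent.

£1.36

Interest = £1,992,900.00, so EBT = £4,971,000 − £1,992,900.00 = £2,978,100.00.
Net income = £2,978,100.00 × (1 − 0.33) = £1,995,327.00.
Per share: £1,995,327.00 / 1,471,000 shares = £1.36.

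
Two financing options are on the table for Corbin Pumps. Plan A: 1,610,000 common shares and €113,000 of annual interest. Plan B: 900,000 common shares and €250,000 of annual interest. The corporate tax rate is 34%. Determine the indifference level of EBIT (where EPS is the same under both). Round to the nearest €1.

Set EPS_A = EPS_B: (EBIT − €113,000)(1 − 0.34) ÷ 1,610,000 = (EBIT − €250,000)(1 − 0.34) ÷ 900,000.
The (1 − t) factor cancels: (EBIT − 113,000) × 900,000 = (EBIT − 250,000) × 1,610,000.
EBIT × (1,610,000 − 900,000) = 250,000 × 1,610,000 − 113,000 × 900,000 = 300,800,000,000, so EBIT = 300,800,000,000 ÷ 710,000 = 423,661.97.

€423,662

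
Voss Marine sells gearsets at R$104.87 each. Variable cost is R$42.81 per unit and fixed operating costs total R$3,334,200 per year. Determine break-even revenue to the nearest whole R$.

R$5,634,186

CM per unit = R$104.87 − R$42.81 = R$62.06; CM ratio = R$62.06 / R$104.87 = 0.5918.
Break-even revenue = fixed costs × price ÷ CM = R$3,334,200 × R$104.87 ÷ R$62.06 = R$5,634,186.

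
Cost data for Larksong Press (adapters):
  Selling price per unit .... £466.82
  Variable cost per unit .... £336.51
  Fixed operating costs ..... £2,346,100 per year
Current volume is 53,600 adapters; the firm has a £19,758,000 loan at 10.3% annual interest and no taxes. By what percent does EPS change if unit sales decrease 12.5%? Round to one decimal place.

-33.5%

Total contribution margin = 53,600 × £130.31 = £6,984,616.00.
EBIT = £6,984,616.00 − £2,346,100 = £4,638,516.00.
After interest of £2,035,074.00, pre-tax earnings = £2,603,442.00.
DCL = total CM / (EBIT − I) = £6,984,616.00 / £2,603,442.00 = 2.6828.
EPS therefore changes by 2.6828 × (-12.5%) = -33.5%.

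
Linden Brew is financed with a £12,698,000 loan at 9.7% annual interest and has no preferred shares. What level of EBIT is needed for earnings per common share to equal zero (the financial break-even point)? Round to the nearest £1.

£1,231,706

Annual interest = 9.7% × £12,698,000 = £1,231,706.00.
Without preferred stock the financial break-even is simply EBIT = interest = £1,231,706.00.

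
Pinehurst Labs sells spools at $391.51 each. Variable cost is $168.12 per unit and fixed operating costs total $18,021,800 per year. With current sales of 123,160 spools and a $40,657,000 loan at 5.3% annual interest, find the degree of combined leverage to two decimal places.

3.75

At 123,160 units, contribution = 123,160 × $223.39 = $27,512,712.40.
EBIT = $27,512,712.40 − $18,021,800 = $9,490,912.40. Interest = $2,154,821.00.
DOL = $27,512,712.40 ÷ $9,490,912.40 = 2.8988; DFL = $9,490,912.40 ÷ $7,336,091.40 = 1.2937.
Combined leverage = 2.8988 × 1.2937 = 3.7502.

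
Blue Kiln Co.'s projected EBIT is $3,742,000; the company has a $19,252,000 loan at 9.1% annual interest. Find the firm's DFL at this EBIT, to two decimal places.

Interest = $1,751,932.00.
Degree of financial leverage = EBIT / (EBIT − interest) = $3,742,000 / $1,990,068.00 = 1.8803.

1.88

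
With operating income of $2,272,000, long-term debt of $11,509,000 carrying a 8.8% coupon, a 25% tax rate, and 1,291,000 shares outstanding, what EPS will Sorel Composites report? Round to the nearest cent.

$0.73

Interest = $1,012,792.00, so EBT = $2,272,000 − $1,012,792.00 = $1,259,208.00.
After tax at 25%: net income = $1,259,208.00 × 0.75 = $944,406.00.
Per share: $944,406.00 / 1,291,000 shares = $0.73.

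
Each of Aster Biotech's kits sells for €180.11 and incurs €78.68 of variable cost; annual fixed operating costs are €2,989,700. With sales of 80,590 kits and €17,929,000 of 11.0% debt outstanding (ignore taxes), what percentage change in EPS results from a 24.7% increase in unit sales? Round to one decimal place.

At 80,590 units, contribution = 80,590 × €101.43 = €8,174,243.70.
Subtracting fixed costs: EBIT = €8,174,243.70 − €2,989,700 = €5,184,543.70.
After interest of €1,972,190.00, pre-tax earnings = €3,212,353.70.
DCL = total CM / (EBIT − I) = €8,174,243.70 / €3,212,353.70 = 2.5446.
%ΔEPS = DCL × %ΔSales = 2.5446 × +24.7% = +62.9%.

+62.9%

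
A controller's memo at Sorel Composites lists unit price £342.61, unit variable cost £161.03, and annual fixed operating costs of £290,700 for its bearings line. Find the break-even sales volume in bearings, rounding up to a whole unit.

Contribution margin per unit = £342.61 − £161.03 = £181.58.
Break-even Q = £290,700 / £181.58 = 1,600.95 → 1,601 bearings.

1,601 bearings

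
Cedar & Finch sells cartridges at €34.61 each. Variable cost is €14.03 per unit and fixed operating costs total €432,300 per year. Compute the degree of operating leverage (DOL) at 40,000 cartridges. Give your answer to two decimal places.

Contribution at this volume is 40,000 × €20.58 = €823,200.00.
EBIT = €823,200.00 − €432,300 = €390,900.00.
So DOL = total CM / EBIT = €823,200.00 / €390,900.00 = 2.1059.

2.11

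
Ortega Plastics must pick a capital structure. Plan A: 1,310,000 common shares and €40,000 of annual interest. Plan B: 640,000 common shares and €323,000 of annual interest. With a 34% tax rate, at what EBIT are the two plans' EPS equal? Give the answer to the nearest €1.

Set EPS_A = EPS_B: (EBIT − €40,000)(1 − 0.34) ÷ 1,310,000 = (EBIT − €323,000)(1 − 0.34) ÷ 640,000.
The (1 − t) factor cancels: (EBIT − 40,000) × 640,000 = (EBIT − 323,000) × 1,310,000.
Solving, EBIT = (323,000·1,310,000 − 40,000·640,000) / (1,310,000 − 640,000) = 397,530,000,000 / 670,000 = 593,328.36.

€593,328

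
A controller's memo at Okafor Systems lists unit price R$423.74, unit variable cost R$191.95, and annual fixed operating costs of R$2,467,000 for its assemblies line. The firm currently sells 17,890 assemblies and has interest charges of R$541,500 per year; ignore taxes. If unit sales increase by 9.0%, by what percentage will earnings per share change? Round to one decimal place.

+32.8%

Contribution at this volume is 17,890 × R$231.79 = R$4,146,723.10.
EBIT = R$4,146,723.10 − R$2,467,000 = R$1,679,723.10.
After interest of R$541,500.00, pre-tax earnings = R$1,138,223.10.
DCL = total CM / (EBIT − I) = R$4,146,723.10 / R$1,138,223.10 = 3.6432.
EPS therefore changes by 3.6432 × (+9.0%) = +32.8%.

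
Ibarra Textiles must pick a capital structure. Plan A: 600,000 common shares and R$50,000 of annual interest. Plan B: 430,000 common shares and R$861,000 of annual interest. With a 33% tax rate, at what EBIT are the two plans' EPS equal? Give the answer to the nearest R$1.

R$2,912,353

At indifference, (EBIT − 50,000)(1 − t)/600,000 = (EBIT − 861,000)(1 − t)/430,000.
The (1 − t) factor cancels: (EBIT − 50,000) × 430,000 = (EBIT − 861,000) × 600,000.
EBIT × (600,000 − 430,000) = 861,000 × 600,000 − 50,000 × 430,000 = 495,100,000,000, so EBIT = 495,100,000,000 ÷ 170,000 = 2,912,352.94.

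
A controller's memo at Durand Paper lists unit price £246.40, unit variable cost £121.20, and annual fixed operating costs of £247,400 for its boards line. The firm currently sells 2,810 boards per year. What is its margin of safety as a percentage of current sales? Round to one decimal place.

29.7%

Contribution margin per unit = £246.40 − £121.20 = £125.20. Break-even units = £247,400 ÷ £125.20 = 1,976.04; break-even revenue = 1,976.04 × £246.40 = £486,895.85.
Actual sales revenue = 2,810 × £246.40 = £692,384.00.
Margin of safety = (£692,384.00 − £486,895.85) ÷ £692,384.00 = 29.7%.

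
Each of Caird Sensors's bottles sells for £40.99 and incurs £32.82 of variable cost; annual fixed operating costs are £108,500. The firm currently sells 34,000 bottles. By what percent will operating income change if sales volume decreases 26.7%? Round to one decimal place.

-43.8%

Contribution at this volume is 34,000 × £8.17 = £277,780.00.
EBIT = £277,780.00 − £108,500 = £169,280.00.
DOL = contribution ÷ EBIT = £277,780.00 ÷ £169,280.00 = 1.6409.
So EBIT moves 1.6409 × (-26.7%) = -43.8%.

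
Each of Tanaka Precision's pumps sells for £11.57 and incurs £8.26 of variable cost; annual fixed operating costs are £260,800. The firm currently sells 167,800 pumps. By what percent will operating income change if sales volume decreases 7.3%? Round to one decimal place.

Total contribution margin = 167,800 × £3.31 = £555,418.00.
Operating income = contribution − fixed costs = £555,418.00 − £260,800 = £294,618.00.
So DOL = total CM / EBIT = £555,418.00 / £294,618.00 = 1.8852.
Operating income changes by 1.8852 × -7.3% = -13.8%.

-13.8%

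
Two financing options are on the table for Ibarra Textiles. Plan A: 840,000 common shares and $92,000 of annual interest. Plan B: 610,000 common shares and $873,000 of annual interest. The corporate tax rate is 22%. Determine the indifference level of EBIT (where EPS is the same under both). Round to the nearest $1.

Set EPS_A = EPS_B: (EBIT − $92,000)(1 − 0.22) ÷ 840,000 = (EBIT − $873,000)(1 − 0.22) ÷ 610,000.
The (1 − t) factor cancels: (EBIT − 92,000) × 610,000 = (EBIT − 873,000) × 840,000.
Solving, EBIT = (873,000·840,000 − 92,000·610,000) / (840,000 − 610,000) = 677,200,000,000 / 230,000 = 2,944,347.83.

$2,944,348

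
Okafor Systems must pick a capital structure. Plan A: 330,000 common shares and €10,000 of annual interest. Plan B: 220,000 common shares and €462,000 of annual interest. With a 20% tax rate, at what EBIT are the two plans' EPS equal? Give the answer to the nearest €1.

At indifference, (EBIT − 10,000)(1 − t)/330,000 = (EBIT − 462,000)(1 − t)/220,000.
The (1 − t) factor cancels: (EBIT − 10,000) × 220,000 = (EBIT − 462,000) × 330,000.
Solving, EBIT = (462,000·330,000 − 10,000·220,000) / (330,000 − 220,000) = 150,260,000,000 / 110,000 = 1,366,000.00.

€1,366,000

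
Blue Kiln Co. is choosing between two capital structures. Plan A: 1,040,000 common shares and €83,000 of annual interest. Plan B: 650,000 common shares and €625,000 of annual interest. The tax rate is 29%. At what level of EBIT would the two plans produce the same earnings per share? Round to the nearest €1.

€1,528,333

At indifference, (EBIT − 83,000)(1 − t)/1,040,000 = (EBIT − 625,000)(1 − t)/650,000.
The (1 − t) factor cancels: (EBIT − 83,000) × 650,000 = (EBIT − 625,000) × 1,040,000.
EBIT × (1,040,000 − 650,000) = 625,000 × 1,040,000 − 83,000 × 650,000 = 596,050,000,000, so EBIT = 596,050,000,000 ÷ 390,000 = 1,528,333.33.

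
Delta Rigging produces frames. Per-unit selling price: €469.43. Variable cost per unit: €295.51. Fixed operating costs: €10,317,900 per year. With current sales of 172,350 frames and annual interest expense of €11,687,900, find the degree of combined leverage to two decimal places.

3.76

Contribution at this volume is 172,350 × €173.92 = €29,975,112.00.
EBIT = €29,975,112.00 − €10,317,900 = €19,657,212.00. Interest = €11,687,900.00, so EBIT − I = €7,969,312.00.
Degree of total leverage = total CM / (EBIT − interest) = €29,975,112.00 / €7,969,312.00 = 3.7613.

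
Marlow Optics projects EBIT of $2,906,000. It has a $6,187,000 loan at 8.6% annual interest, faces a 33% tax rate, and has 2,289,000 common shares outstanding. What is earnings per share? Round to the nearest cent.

$0.69

Interest = $532,082.00, so EBT = $2,906,000 − $532,082.00 = $2,373,918.00.
After tax at 33%: net income = $2,373,918.00 × 0.67 = $1,590,525.06.
Per share: $1,590,525.06 / 2,289,000 shares = $0.69.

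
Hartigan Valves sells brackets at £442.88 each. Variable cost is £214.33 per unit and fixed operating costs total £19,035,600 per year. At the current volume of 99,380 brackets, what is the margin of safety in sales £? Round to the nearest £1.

£7,126,578

Unit CM = price − variable cost = £442.88 − £214.33 = £228.55. Break-even units = £19,035,600 ÷ £228.55 = 83,288.56; break-even revenue = 83,288.56 × £442.88 = £36,886,836.70.
Actual sales revenue = 99,380 × £442.88 = £44,013,414.40.
Margin of safety = £44,013,414.40 − £36,886,836.70 = £7,126,578.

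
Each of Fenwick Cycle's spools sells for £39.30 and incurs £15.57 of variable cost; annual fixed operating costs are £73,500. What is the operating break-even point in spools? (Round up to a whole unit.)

Contribution margin per unit = £39.30 − £15.57 = £23.73.
Break-even volume = fixed costs ÷ CM per unit = £73,500 ÷ £23.73 = 3,097.35, so 3,098 spools.

3,098 spools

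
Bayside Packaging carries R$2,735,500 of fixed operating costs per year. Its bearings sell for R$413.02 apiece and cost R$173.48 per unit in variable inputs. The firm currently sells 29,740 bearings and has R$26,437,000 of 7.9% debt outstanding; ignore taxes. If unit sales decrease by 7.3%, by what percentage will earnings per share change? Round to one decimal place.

-22.6%

Contribution at this volume is 29,740 × R$239.54 = R$7,123,919.60.
Subtracting fixed costs: EBIT = R$7,123,919.60 − R$2,735,500 = R$4,388,419.60.
After interest of R$2,088,523.00, pre-tax earnings = R$2,299,896.60.
DCL = total CM / (EBIT − I) = R$7,123,919.60 / R$2,299,896.60 = 3.0975.
EPS therefore changes by 3.0975 × (-7.3%) = -22.6%.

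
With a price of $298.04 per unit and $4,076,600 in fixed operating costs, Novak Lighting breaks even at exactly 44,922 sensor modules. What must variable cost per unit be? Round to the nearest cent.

$207.29

Contribution per unit must be FC / Q = $4,076,600 / 44,922 = $90.7484.
Variable cost per unit = $298.04 − $90.7484 = $207.29.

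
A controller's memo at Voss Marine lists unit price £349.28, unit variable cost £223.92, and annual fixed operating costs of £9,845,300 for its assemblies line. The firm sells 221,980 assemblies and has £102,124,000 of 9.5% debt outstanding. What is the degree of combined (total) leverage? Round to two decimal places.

3.36

Contribution at this volume is 221,980 × £125.36 = £27,827,412.80.
Operating income = contribution − fixed costs = £27,827,412.80 − £9,845,300 = £17,982,112.80. Interest = £9,701,780.00.
DOL = £27,827,412.80 ÷ £17,982,112.80 = 1.5475; DFL = £17,982,112.80 ÷ £8,280,332.80 = 2.1717.
DCL = DOL × DFL = 1.5475 × 2.1717 = 3.3607.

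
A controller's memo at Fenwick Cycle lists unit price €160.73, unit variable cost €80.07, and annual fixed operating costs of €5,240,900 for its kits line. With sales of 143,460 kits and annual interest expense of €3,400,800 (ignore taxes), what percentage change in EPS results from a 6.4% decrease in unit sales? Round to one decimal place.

-25.3%

At 143,460 units, contribution = 143,460 × €80.66 = €11,571,483.60.
Subtracting fixed costs: EBIT = €11,571,483.60 − €5,240,900 = €6,330,583.60.
Interest = €3,400,800.00, so EBIT − I = €2,929,783.60.
DCL = total CM / (EBIT − I) = €11,571,483.60 / €2,929,783.60 = 3.9496.
%ΔEPS = DCL × %ΔSales = 3.9496 × -6.4% = -25.3%.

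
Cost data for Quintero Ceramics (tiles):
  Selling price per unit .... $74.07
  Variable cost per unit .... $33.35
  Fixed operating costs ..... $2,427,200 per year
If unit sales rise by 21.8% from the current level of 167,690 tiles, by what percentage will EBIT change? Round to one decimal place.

+33.8%

Contribution at this volume is 167,690 × $40.72 = $6,828,336.80.
Subtracting fixed costs: EBIT = $6,828,336.80 − $2,427,200 = $4,401,136.80.
DOL = contribution ÷ EBIT = $6,828,336.80 ÷ $4,401,136.80 = 1.5515.
So EBIT moves 1.5515 × (+21.8%) = +33.8%.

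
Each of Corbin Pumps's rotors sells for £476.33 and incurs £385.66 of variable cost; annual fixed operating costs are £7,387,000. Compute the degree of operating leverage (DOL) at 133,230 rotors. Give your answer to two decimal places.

2.57

Contribution at this volume is 133,230 × £90.67 = £12,079,964.10.
EBIT = £12,079,964.10 − £7,387,000 = £4,692,964.10.
DOL = contribution ÷ EBIT = £12,079,964.10 ÷ £4,692,964.10 = 2.5741.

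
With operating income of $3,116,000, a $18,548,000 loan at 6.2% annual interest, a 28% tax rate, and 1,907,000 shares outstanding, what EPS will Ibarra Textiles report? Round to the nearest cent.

Pre-tax income = $3,116,000 − $1,149,976.00 = $1,966,024.00.
Net income = $1,966,024.00 × (1 − 0.28) = $1,415,537.28.
EPS = $1,415,537.28 ÷ 1,907,000 = $0.74.

$0.74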